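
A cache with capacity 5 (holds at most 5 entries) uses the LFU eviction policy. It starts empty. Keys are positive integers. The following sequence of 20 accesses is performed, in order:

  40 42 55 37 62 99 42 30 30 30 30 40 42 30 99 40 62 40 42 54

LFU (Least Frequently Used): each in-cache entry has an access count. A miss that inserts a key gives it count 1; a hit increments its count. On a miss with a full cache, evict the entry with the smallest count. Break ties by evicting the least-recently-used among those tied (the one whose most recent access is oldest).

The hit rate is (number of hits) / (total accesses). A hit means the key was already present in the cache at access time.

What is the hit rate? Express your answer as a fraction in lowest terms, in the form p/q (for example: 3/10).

LFU simulation (capacity=5):
  1. access 40: MISS. Cache: [40(c=1)]
  2. access 42: MISS. Cache: [40(c=1) 42(c=1)]
  3. access 55: MISS. Cache: [40(c=1) 42(c=1) 55(c=1)]
  4. access 37: MISS. Cache: [40(c=1) 42(c=1) 55(c=1) 37(c=1)]
  5. access 62: MISS. Cache: [40(c=1) 42(c=1) 55(c=1) 37(c=1) 62(c=1)]
  6. access 99: MISS, evict 40(c=1). Cache: [42(c=1) 55(c=1) 37(c=1) 62(c=1) 99(c=1)]
  7. access 42: HIT, count now 2. Cache: [55(c=1) 37(c=1) 62(c=1) 99(c=1) 42(c=2)]
  8. access 30: MISS, evict 55(c=1). Cache: [37(c=1) 62(c=1) 99(c=1) 30(c=1) 42(c=2)]
  9. access 30: HIT, count now 2. Cache: [37(c=1) 62(c=1) 99(c=1) 42(c=2) 30(c=2)]
  10. access 30: HIT, count now 3. Cache: [37(c=1) 62(c=1) 99(c=1) 42(c=2) 30(c=3)]
  11. access 30: HIT, count now 4. Cache: [37(c=1) 62(c=1) 99(c=1) 42(c=2) 30(c=4)]
  12. access 40: MISS, evict 37(c=1). Cache: [62(c=1) 99(c=1) 40(c=1) 42(c=2) 30(c=4)]
  13. access 42: HIT, count now 3. Cache: [62(c=1) 99(c=1) 40(c=1) 42(c=3) 30(c=4)]
  14. access 30: HIT, count now 5. Cache: [62(c=1) 99(c=1) 40(c=1) 42(c=3) 30(c=5)]
  15. access 99: HIT, count now 2. Cache: [62(c=1) 40(c=1) 99(c=2) 42(c=3) 30(c=5)]
  16. access 40: HIT, count now 2. Cache: [62(c=1) 99(c=2) 40(c=2) 42(c=3) 30(c=5)]
  17. access 62: HIT, count now 2. Cache: [99(c=2) 40(c=2) 62(c=2) 42(c=3) 30(c=5)]
  18. access 40: HIT, count now 3. Cache: [99(c=2) 62(c=2) 42(c=3) 40(c=3) 30(c=5)]
  19. access 42: HIT, count now 4. Cache: [99(c=2) 62(c=2) 40(c=3) 42(c=4) 30(c=5)]
  20. access 54: MISS, evict 99(c=2). Cache: [54(c=1) 62(c=2) 40(c=3) 42(c=4) 30(c=5)]
Total: 11 hits, 9 misses, 4 evictions

Hit rate = 11/20

Answer: 11/20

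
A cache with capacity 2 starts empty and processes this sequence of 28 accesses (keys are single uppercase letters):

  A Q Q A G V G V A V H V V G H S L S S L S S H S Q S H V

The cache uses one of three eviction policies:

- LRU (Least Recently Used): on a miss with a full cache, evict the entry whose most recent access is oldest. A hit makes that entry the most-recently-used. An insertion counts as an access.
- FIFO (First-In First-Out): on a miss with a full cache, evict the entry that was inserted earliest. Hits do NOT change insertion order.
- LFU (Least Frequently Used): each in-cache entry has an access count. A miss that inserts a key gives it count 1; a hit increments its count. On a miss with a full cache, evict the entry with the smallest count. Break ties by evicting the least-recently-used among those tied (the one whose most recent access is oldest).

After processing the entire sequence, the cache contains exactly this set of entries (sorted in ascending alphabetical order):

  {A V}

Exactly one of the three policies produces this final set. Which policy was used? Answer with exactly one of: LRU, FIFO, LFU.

Answer: LFU

Derivation:
Simulating under each policy and comparing final sets:
  LRU: final set = {H V} -> differs
  FIFO: final set = {H V} -> differs
  LFU: final set = {A V} -> MATCHES target
Only LFU produces the target set.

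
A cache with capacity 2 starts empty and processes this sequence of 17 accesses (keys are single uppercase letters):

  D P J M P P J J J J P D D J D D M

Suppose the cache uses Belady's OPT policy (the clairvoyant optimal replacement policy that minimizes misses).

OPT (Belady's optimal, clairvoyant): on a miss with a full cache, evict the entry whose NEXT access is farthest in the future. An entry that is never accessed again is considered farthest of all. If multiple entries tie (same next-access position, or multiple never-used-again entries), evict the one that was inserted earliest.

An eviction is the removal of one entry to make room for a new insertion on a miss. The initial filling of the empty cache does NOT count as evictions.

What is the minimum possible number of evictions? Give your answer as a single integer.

OPT (Belady) simulation (capacity=2):
  1. access D: MISS. Cache: [D]
  2. access P: MISS. Cache: [D P]
  3. access J: MISS, evict D (next use: step 12). Cache: [P J]
  4. access M: MISS, evict J (next use: step 7). Cache: [P M]
  5. access P: HIT. Next use of P: step 6. Cache: [P M]
  6. access P: HIT. Next use of P: step 11. Cache: [P M]
  7. access J: MISS, evict M (next use: step 17). Cache: [P J]
  8. access J: HIT. Next use of J: step 9. Cache: [P J]
  9. access J: HIT. Next use of J: step 10. Cache: [P J]
  10. access J: HIT. Next use of J: step 14. Cache: [P J]
  11. access P: HIT. Next use of P: never. Cache: [P J]
  12. access D: MISS, evict P (next use: never). Cache: [J D]
  13. access D: HIT. Next use of D: step 15. Cache: [J D]
  14. access J: HIT. Next use of J: never. Cache: [J D]
  15. access D: HIT. Next use of D: step 16. Cache: [J D]
  16. access D: HIT. Next use of D: never. Cache: [J D]
  17. access M: MISS, evict J (next use: never). Cache: [D M]
Total: 10 hits, 7 misses, 5 evictions

Answer: 5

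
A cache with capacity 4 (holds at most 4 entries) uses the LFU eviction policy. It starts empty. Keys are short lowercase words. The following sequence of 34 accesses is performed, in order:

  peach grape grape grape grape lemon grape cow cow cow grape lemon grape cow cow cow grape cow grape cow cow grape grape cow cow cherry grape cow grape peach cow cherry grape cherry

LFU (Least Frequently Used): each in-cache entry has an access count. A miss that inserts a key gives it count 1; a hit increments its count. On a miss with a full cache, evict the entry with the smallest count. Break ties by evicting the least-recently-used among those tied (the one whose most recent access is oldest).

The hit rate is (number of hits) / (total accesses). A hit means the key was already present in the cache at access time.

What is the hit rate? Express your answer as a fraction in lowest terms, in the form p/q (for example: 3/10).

LFU simulation (capacity=4):
  1. access peach: MISS. Cache: [peach(c=1)]
  2. access grape: MISS. Cache: [peach(c=1) grape(c=1)]
  3. access grape: HIT, count now 2. Cache: [peach(c=1) grape(c=2)]
  4. access grape: HIT, count now 3. Cache: [peach(c=1) grape(c=3)]
  5. access grape: HIT, count now 4. Cache: [peach(c=1) grape(c=4)]
  6. access lemon: MISS. Cache: [peach(c=1) lemon(c=1) grape(c=4)]
  7. access grape: HIT, count now 5. Cache: [peach(c=1) lemon(c=1) grape(c=5)]
  8. access cow: MISS. Cache: [peach(c=1) lemon(c=1) cow(c=1) grape(c=5)]
  9. access cow: HIT, count now 2. Cache: [peach(c=1) lemon(c=1) cow(c=2) grape(c=5)]
  10. access cow: HIT, count now 3. Cache: [peach(c=1) lemon(c=1) cow(c=3) grape(c=5)]
  11. access grape: HIT, count now 6. Cache: [peach(c=1) lemon(c=1) cow(c=3) grape(c=6)]
  12. access lemon: HIT, count now 2. Cache: [peach(c=1) lemon(c=2) cow(c=3) grape(c=6)]
  13. access grape: HIT, count now 7. Cache: [peach(c=1) lemon(c=2) cow(c=3) grape(c=7)]
  14. access cow: HIT, count now 4. Cache: [peach(c=1) lemon(c=2) cow(c=4) grape(c=7)]
  15. access cow: HIT, count now 5. Cache: [peach(c=1) lemon(c=2) cow(c=5) grape(c=7)]
  16. access cow: HIT, count now 6. Cache: [peach(c=1) lemon(c=2) cow(c=6) grape(c=7)]
  17. access grape: HIT, count now 8. Cache: [peach(c=1) lemon(c=2) cow(c=6) grape(c=8)]
  18. access cow: HIT, count now 7. Cache: [peach(c=1) lemon(c=2) cow(c=7) grape(c=8)]
  19. access grape: HIT, count now 9. Cache: [peach(c=1) lemon(c=2) cow(c=7) grape(c=9)]
  20. access cow: HIT, count now 8. Cache: [peach(c=1) lemon(c=2) cow(c=8) grape(c=9)]
  21. access cow: HIT, count now 9. Cache: [peach(c=1) lemon(c=2) grape(c=9) cow(c=9)]
  22. access grape: HIT, count now 10. Cache: [peach(c=1) lemon(c=2) cow(c=9) grape(c=10)]
  23. access grape: HIT, count now 11. Cache: [peach(c=1) lemon(c=2) cow(c=9) grape(c=11)]
  24. access cow: HIT, count now 10. Cache: [peach(c=1) lemon(c=2) cow(c=10) grape(c=11)]
  25. access cow: HIT, count now 11. Cache: [peach(c=1) lemon(c=2) grape(c=11) cow(c=11)]
  26. access cherry: MISS, evict peach(c=1). Cache: [cherry(c=1) lemon(c=2) grape(c=11) cow(c=11)]
  27. access grape: HIT, count now 12. Cache: [cherry(c=1) lemon(c=2) cow(c=11) grape(c=12)]
  28. access cow: HIT, count now 12. Cache: [cherry(c=1) lemon(c=2) grape(c=12) cow(c=12)]
  29. access grape: HIT, count now 13. Cache: [cherry(c=1) lemon(c=2) cow(c=12) grape(c=13)]
  30. access peach: MISS, evict cherry(c=1). Cache: [peach(c=1) lemon(c=2) cow(c=12) grape(c=13)]
  31. access cow: HIT, count now 13. Cache: [peach(c=1) lemon(c=2) grape(c=13) cow(c=13)]
  32. access cherry: MISS, evict peach(c=1). Cache: [cherry(c=1) lemon(c=2) grape(c=13) cow(c=13)]
  33. access grape: HIT, count now 14. Cache: [cherry(c=1) lemon(c=2) cow(c=13) grape(c=14)]
  34. access cherry: HIT, count now 2. Cache: [lemon(c=2) cherry(c=2) cow(c=13) grape(c=14)]
Total: 27 hits, 7 misses, 3 evictions

Hit rate = 27/34

Answer: 27/34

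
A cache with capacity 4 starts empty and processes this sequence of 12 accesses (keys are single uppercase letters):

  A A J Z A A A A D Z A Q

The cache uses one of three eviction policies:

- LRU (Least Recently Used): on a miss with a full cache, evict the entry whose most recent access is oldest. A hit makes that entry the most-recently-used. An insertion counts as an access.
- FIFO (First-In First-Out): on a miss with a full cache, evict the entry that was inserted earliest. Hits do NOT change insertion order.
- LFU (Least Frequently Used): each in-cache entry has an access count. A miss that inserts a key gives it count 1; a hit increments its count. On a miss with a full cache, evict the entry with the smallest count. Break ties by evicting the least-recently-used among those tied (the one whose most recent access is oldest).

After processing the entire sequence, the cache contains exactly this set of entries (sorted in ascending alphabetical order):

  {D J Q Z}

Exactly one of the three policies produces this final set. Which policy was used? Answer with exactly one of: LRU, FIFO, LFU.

Simulating under each policy and comparing final sets:
  LRU: final set = {A D Q Z} -> differs
  FIFO: final set = {D J Q Z} -> MATCHES target
  LFU: final set = {A D Q Z} -> differs
Only FIFO produces the target set.

Answer: FIFO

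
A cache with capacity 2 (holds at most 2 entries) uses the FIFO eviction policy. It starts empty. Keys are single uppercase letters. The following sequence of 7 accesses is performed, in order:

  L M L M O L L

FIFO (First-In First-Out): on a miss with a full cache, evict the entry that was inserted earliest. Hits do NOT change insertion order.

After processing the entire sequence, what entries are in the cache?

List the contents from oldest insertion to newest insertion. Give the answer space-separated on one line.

FIFO simulation (capacity=2):
  1. access L: MISS. Cache (old->new): [L]
  2. access M: MISS. Cache (old->new): [L M]
  3. access L: HIT. Cache (old->new): [L M]
  4. access M: HIT. Cache (old->new): [L M]
  5. access O: MISS, evict L. Cache (old->new): [M O]
  6. access L: MISS, evict M. Cache (old->new): [O L]
  7. access L: HIT. Cache (old->new): [O L]
Total: 3 hits, 4 misses, 2 evictions

Answer: O L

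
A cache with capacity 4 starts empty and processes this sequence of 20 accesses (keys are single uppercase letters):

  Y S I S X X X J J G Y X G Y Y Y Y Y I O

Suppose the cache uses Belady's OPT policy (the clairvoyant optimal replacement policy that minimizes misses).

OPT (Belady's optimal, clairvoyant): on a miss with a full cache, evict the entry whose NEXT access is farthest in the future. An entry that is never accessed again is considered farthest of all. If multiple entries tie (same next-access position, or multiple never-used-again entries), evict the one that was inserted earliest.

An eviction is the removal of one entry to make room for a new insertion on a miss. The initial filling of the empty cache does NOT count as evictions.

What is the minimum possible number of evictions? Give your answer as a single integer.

OPT (Belady) simulation (capacity=4):
  1. access Y: MISS. Cache: [Y]
  2. access S: MISS. Cache: [Y S]
  3. access I: MISS. Cache: [Y S I]
  4. access S: HIT. Next use of S: never. Cache: [Y S I]
  5. access X: MISS. Cache: [Y S I X]
  6. access X: HIT. Next use of X: step 7. Cache: [Y S I X]
  7. access X: HIT. Next use of X: step 12. Cache: [Y S I X]
  8. access J: MISS, evict S (next use: never). Cache: [Y I X J]
  9. access J: HIT. Next use of J: never. Cache: [Y I X J]
  10. access G: MISS, evict J (next use: never). Cache: [Y I X G]
  11. access Y: HIT. Next use of Y: step 14. Cache: [Y I X G]
  12. access X: HIT. Next use of X: never. Cache: [Y I X G]
  13. access G: HIT. Next use of G: never. Cache: [Y I X G]
  14. access Y: HIT. Next use of Y: step 15. Cache: [Y I X G]
  15. access Y: HIT. Next use of Y: step 16. Cache: [Y I X G]
  16. access Y: HIT. Next use of Y: step 17. Cache: [Y I X G]
  17. access Y: HIT. Next use of Y: step 18. Cache: [Y I X G]
  18. access Y: HIT. Next use of Y: never. Cache: [Y I X G]
  19. access I: HIT. Next use of I: never. Cache: [Y I X G]
  20. access O: MISS, evict Y (next use: never). Cache: [I X G O]
Total: 13 hits, 7 misses, 3 evictions

Answer: 3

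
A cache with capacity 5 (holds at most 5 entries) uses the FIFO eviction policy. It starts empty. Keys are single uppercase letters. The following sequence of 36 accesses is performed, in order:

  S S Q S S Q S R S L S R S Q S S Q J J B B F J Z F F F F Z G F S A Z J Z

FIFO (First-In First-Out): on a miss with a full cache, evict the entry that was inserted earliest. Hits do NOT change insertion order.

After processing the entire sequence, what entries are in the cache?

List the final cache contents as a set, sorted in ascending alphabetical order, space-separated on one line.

FIFO simulation (capacity=5):
  1. access S: MISS. Cache (old->new): [S]
  2. access S: HIT. Cache (old->new): [S]
  3. access Q: MISS. Cache (old->new): [S Q]
  4. access S: HIT. Cache (old->new): [S Q]
  5. access S: HIT. Cache (old->new): [S Q]
  6. access Q: HIT. Cache (old->new): [S Q]
  7. access S: HIT. Cache (old->new): [S Q]
  8. access R: MISS. Cache (old->new): [S Q R]
  9. access S: HIT. Cache (old->new): [S Q R]
  10. access L: MISS. Cache (old->new): [S Q R L]
  11. access S: HIT. Cache (old->new): [S Q R L]
  12. access R: HIT. Cache (old->new): [S Q R L]
  13. access S: HIT. Cache (old->new): [S Q R L]
  14. access Q: HIT. Cache (old->new): [S Q R L]
  15. access S: HIT. Cache (old->new): [S Q R L]
  16. access S: HIT. Cache (old->new): [S Q R L]
  17. access Q: HIT. Cache (old->new): [S Q R L]
  18. access J: MISS. Cache (old->new): [S Q R L J]
  19. access J: HIT. Cache (old->new): [S Q R L J]
  20. access B: MISS, evict S. Cache (old->new): [Q R L J B]
  21. access B: HIT. Cache (old->new): [Q R L J B]
  22. access F: MISS, evict Q. Cache (old->new): [R L J B F]
  23. access J: HIT. Cache (old->new): [R L J B F]
  24. access Z: MISS, evict R. Cache (old->new): [L J B F Z]
  25. access F: HIT. Cache (old->new): [L J B F Z]
  26. access F: HIT. Cache (old->new): [L J B F Z]
  27. access F: HIT. Cache (old->new): [L J B F Z]
  28. access F: HIT. Cache (old->new): [L J B F Z]
  29. access Z: HIT. Cache (old->new): [L J B F Z]
  30. access G: MISS, evict L. Cache (old->new): [J B F Z G]
  31. access F: HIT. Cache (old->new): [J B F Z G]
  32. access S: MISS, evict J. Cache (old->new): [B F Z G S]
  33. access A: MISS, evict B. Cache (old->new): [F Z G S A]
  34. access Z: HIT. Cache (old->new): [F Z G S A]
  35. access J: MISS, evict F. Cache (old->new): [Z G S A J]
  36. access Z: HIT. Cache (old->new): [Z G S A J]
Total: 24 hits, 12 misses, 7 evictions

Answer: A G J S Z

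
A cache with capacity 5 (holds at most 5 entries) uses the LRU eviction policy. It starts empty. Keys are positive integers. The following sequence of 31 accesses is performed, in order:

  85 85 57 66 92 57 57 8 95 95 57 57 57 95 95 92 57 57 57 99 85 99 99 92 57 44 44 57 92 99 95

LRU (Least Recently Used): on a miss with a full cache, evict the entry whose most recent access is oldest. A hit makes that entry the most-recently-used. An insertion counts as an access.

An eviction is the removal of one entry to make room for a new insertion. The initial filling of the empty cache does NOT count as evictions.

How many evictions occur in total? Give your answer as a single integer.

LRU simulation (capacity=5):
  1. access 85: MISS. Cache (LRU->MRU): [85]
  2. access 85: HIT. Cache (LRU->MRU): [85]
  3. access 57: MISS. Cache (LRU->MRU): [85 57]
  4. access 66: MISS. Cache (LRU->MRU): [85 57 66]
  5. access 92: MISS. Cache (LRU->MRU): [85 57 66 92]
  6. access 57: HIT. Cache (LRU->MRU): [85 66 92 57]
  7. access 57: HIT. Cache (LRU->MRU): [85 66 92 57]
  8. access 8: MISS. Cache (LRU->MRU): [85 66 92 57 8]
  9. access 95: MISS, evict 85. Cache (LRU->MRU): [66 92 57 8 95]
  10. access 95: HIT. Cache (LRU->MRU): [66 92 57 8 95]
  11. access 57: HIT. Cache (LRU->MRU): [66 92 8 95 57]
  12. access 57: HIT. Cache (LRU->MRU): [66 92 8 95 57]
  13. access 57: HIT. Cache (LRU->MRU): [66 92 8 95 57]
  14. access 95: HIT. Cache (LRU->MRU): [66 92 8 57 95]
  15. access 95: HIT. Cache (LRU->MRU): [66 92 8 57 95]
  16. access 92: HIT. Cache (LRU->MRU): [66 8 57 95 92]
  17. access 57: HIT. Cache (LRU->MRU): [66 8 95 92 57]
  18. access 57: HIT. Cache (LRU->MRU): [66 8 95 92 57]
  19. access 57: HIT. Cache (LRU->MRU): [66 8 95 92 57]
  20. access 99: MISS, evict 66. Cache (LRU->MRU): [8 95 92 57 99]
  21. access 85: MISS, evict 8. Cache (LRU->MRU): [95 92 57 99 85]
  22. access 99: HIT. Cache (LRU->MRU): [95 92 57 85 99]
  23. access 99: HIT. Cache (LRU->MRU): [95 92 57 85 99]
  24. access 92: HIT. Cache (LRU->MRU): [95 57 85 99 92]
  25. access 57: HIT. Cache (LRU->MRU): [95 85 99 92 57]
  26. access 44: MISS, evict 95. Cache (LRU->MRU): [85 99 92 57 44]
  27. access 44: HIT. Cache (LRU->MRU): [85 99 92 57 44]
  28. access 57: HIT. Cache (LRU->MRU): [85 99 92 44 57]
  29. access 92: HIT. Cache (LRU->MRU): [85 99 44 57 92]
  30. access 99: HIT. Cache (LRU->MRU): [85 44 57 92 99]
  31. access 95: MISS, evict 85. Cache (LRU->MRU): [44 57 92 99 95]
Total: 21 hits, 10 misses, 5 evictions

Answer: 5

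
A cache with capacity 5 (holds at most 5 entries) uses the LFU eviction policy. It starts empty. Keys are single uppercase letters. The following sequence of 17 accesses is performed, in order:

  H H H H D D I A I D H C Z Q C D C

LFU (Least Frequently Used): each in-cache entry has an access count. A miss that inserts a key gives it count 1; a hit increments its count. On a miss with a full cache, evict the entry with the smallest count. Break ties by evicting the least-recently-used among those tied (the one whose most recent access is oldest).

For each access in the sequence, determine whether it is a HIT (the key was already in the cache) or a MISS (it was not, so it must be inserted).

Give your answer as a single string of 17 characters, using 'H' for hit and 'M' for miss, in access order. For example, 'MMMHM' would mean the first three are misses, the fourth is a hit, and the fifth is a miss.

LFU simulation (capacity=5):
  1. access H: MISS. Cache: [H(c=1)]
  2. access H: HIT, count now 2. Cache: [H(c=2)]
  3. access H: HIT, count now 3. Cache: [H(c=3)]
  4. access H: HIT, count now 4. Cache: [H(c=4)]
  5. access D: MISS. Cache: [D(c=1) H(c=4)]
  6. access D: HIT, count now 2. Cache: [D(c=2) H(c=4)]
  7. access I: MISS. Cache: [I(c=1) D(c=2) H(c=4)]
  8. access A: MISS. Cache: [I(c=1) A(c=1) D(c=2) H(c=4)]
  9. access I: HIT, count now 2. Cache: [A(c=1) D(c=2) I(c=2) H(c=4)]
  10. access D: HIT, count now 3. Cache: [A(c=1) I(c=2) D(c=3) H(c=4)]
  11. access H: HIT, count now 5. Cache: [A(c=1) I(c=2) D(c=3) H(c=5)]
  12. access C: MISS. Cache: [A(c=1) C(c=1) I(c=2) D(c=3) H(c=5)]
  13. access Z: MISS, evict A(c=1). Cache: [C(c=1) Z(c=1) I(c=2) D(c=3) H(c=5)]
  14. access Q: MISS, evict C(c=1). Cache: [Z(c=1) Q(c=1) I(c=2) D(c=3) H(c=5)]
  15. access C: MISS, evict Z(c=1). Cache: [Q(c=1) C(c=1) I(c=2) D(c=3) H(c=5)]
  16. access D: HIT, count now 4. Cache: [Q(c=1) C(c=1) I(c=2) D(c=4) H(c=5)]
  17. access C: HIT, count now 2. Cache: [Q(c=1) I(c=2) C(c=2) D(c=4) H(c=5)]
Total: 9 hits, 8 misses, 3 evictions

Answer: MHHHMHMMHHHMMMMHH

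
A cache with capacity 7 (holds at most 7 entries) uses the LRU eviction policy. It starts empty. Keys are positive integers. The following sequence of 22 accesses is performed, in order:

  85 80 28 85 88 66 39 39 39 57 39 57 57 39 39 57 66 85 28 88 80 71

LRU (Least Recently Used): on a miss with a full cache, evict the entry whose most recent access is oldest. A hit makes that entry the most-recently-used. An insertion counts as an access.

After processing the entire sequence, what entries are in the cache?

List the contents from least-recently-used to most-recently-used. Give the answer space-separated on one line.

Answer: 57 66 85 28 88 80 71

Derivation:
LRU simulation (capacity=7):
  1. access 85: MISS. Cache (LRU->MRU): [85]
  2. access 80: MISS. Cache (LRU->MRU): [85 80]
  3. access 28: MISS. Cache (LRU->MRU): [85 80 28]
  4. access 85: HIT. Cache (LRU->MRU): [80 28 85]
  5. access 88: MISS. Cache (LRU->MRU): [80 28 85 88]
  6. access 66: MISS. Cache (LRU->MRU): [80 28 85 88 66]
  7. access 39: MISS. Cache (LRU->MRU): [80 28 85 88 66 39]
  8. access 39: HIT. Cache (LRU->MRU): [80 28 85 88 66 39]
  9. access 39: HIT. Cache (LRU->MRU): [80 28 85 88 66 39]
  10. access 57: MISS. Cache (LRU->MRU): [80 28 85 88 66 39 57]
  11. access 39: HIT. Cache (LRU->MRU): [80 28 85 88 66 57 39]
  12. access 57: HIT. Cache (LRU->MRU): [80 28 85 88 66 39 57]
  13. access 57: HIT. Cache (LRU->MRU): [80 28 85 88 66 39 57]
  14. access 39: HIT. Cache (LRU->MRU): [80 28 85 88 66 57 39]
  15. access 39: HIT. Cache (LRU->MRU): [80 28 85 88 66 57 39]
  16. access 57: HIT. Cache (LRU->MRU): [80 28 85 88 66 39 57]
  17. access 66: HIT. Cache (LRU->MRU): [80 28 85 88 39 57 66]
  18. access 85: HIT. Cache (LRU->MRU): [80 28 88 39 57 66 85]
  19. access 28: HIT. Cache (LRU->MRU): [80 88 39 57 66 85 28]
  20. access 88: HIT. Cache (LRU->MRU): [80 39 57 66 85 28 88]
  21. access 80: HIT. Cache (LRU->MRU): [39 57 66 85 28 88 80]
  22. access 71: MISS, evict 39. Cache (LRU->MRU): [57 66 85 28 88 80 71]
Total: 14 hits, 8 misses, 1 evictions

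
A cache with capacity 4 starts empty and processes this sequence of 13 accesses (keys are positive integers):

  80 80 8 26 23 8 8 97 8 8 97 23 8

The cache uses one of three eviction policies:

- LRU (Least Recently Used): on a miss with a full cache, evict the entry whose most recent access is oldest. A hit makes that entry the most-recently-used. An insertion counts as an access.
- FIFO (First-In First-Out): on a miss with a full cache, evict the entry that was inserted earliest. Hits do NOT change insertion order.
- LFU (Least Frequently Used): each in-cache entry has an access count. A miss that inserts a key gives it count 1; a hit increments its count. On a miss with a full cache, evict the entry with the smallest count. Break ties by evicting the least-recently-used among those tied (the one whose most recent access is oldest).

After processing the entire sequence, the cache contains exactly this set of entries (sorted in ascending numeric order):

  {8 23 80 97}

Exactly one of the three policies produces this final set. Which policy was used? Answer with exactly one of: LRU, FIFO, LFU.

Answer: LFU

Derivation:
Simulating under each policy and comparing final sets:
  LRU: final set = {8 23 26 97} -> differs
  FIFO: final set = {8 23 26 97} -> differs
  LFU: final set = {8 23 80 97} -> MATCHES target
Only LFU produces the target set.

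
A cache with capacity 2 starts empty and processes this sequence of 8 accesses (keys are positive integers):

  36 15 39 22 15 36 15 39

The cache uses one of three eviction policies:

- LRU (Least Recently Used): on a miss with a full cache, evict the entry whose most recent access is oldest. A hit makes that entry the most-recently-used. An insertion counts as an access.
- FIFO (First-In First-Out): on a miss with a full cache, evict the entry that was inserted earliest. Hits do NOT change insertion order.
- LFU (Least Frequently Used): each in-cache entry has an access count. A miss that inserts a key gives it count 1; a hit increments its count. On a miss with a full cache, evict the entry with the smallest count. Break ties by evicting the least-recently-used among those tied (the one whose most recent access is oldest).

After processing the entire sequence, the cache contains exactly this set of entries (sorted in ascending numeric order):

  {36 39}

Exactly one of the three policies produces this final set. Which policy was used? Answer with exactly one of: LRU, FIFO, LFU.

Simulating under each policy and comparing final sets:
  LRU: final set = {15 39} -> differs
  FIFO: final set = {36 39} -> MATCHES target
  LFU: final set = {15 39} -> differs
Only FIFO produces the target set.

Answer: FIFO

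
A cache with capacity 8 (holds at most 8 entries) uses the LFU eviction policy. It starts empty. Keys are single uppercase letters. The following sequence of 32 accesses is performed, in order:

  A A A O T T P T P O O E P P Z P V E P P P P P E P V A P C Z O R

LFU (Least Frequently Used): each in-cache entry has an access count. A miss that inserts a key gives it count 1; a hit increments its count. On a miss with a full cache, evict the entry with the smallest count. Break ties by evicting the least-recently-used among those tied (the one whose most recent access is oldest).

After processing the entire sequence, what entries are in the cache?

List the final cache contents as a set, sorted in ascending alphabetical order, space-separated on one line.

LFU simulation (capacity=8):
  1. access A: MISS. Cache: [A(c=1)]
  2. access A: HIT, count now 2. Cache: [A(c=2)]
  3. access A: HIT, count now 3. Cache: [A(c=3)]
  4. access O: MISS. Cache: [O(c=1) A(c=3)]
  5. access T: MISS. Cache: [O(c=1) T(c=1) A(c=3)]
  6. access T: HIT, count now 2. Cache: [O(c=1) T(c=2) A(c=3)]
  7. access P: MISS. Cache: [O(c=1) P(c=1) T(c=2) A(c=3)]
  8. access T: HIT, count now 3. Cache: [O(c=1) P(c=1) A(c=3) T(c=3)]
  9. access P: HIT, count now 2. Cache: [O(c=1) P(c=2) A(c=3) T(c=3)]
  10. access O: HIT, count now 2. Cache: [P(c=2) O(c=2) A(c=3) T(c=3)]
  11. access O: HIT, count now 3. Cache: [P(c=2) A(c=3) T(c=3) O(c=3)]
  12. access E: MISS. Cache: [E(c=1) P(c=2) A(c=3) T(c=3) O(c=3)]
  13. access P: HIT, count now 3. Cache: [E(c=1) A(c=3) T(c=3) O(c=3) P(c=3)]
  14. access P: HIT, count now 4. Cache: [E(c=1) A(c=3) T(c=3) O(c=3) P(c=4)]
  15. access Z: MISS. Cache: [E(c=1) Z(c=1) A(c=3) T(c=3) O(c=3) P(c=4)]
  16. access P: HIT, count now 5. Cache: [E(c=1) Z(c=1) A(c=3) T(c=3) O(c=3) P(c=5)]
  17. access V: MISS. Cache: [E(c=1) Z(c=1) V(c=1) A(c=3) T(c=3) O(c=3) P(c=5)]
  18. access E: HIT, count now 2. Cache: [Z(c=1) V(c=1) E(c=2) A(c=3) T(c=3) O(c=3) P(c=5)]
  19. access P: HIT, count now 6. Cache: [Z(c=1) V(c=1) E(c=2) A(c=3) T(c=3) O(c=3) P(c=6)]
  20. access P: HIT, count now 7. Cache: [Z(c=1) V(c=1) E(c=2) A(c=3) T(c=3) O(c=3) P(c=7)]
  21. access P: HIT, count now 8. Cache: [Z(c=1) V(c=1) E(c=2) A(c=3) T(c=3) O(c=3) P(c=8)]
  22. access P: HIT, count now 9. Cache: [Z(c=1) V(c=1) E(c=2) A(c=3) T(c=3) O(c=3) P(c=9)]
  23. access P: HIT, count now 10. Cache: [Z(c=1) V(c=1) E(c=2) A(c=3) T(c=3) O(c=3) P(c=10)]
  24. access E: HIT, count now 3. Cache: [Z(c=1) V(c=1) A(c=3) T(c=3) O(c=3) E(c=3) P(c=10)]
  25. access P: HIT, count now 11. Cache: [Z(c=1) V(c=1) A(c=3) T(c=3) O(c=3) E(c=3) P(c=11)]
  26. access V: HIT, count now 2. Cache: [Z(c=1) V(c=2) A(c=3) T(c=3) O(c=3) E(c=3) P(c=11)]
  27. access A: HIT, count now 4. Cache: [Z(c=1) V(c=2) T(c=3) O(c=3) E(c=3) A(c=4) P(c=11)]
  28. access P: HIT, count now 12. Cache: [Z(c=1) V(c=2) T(c=3) O(c=3) E(c=3) A(c=4) P(c=12)]
  29. access C: MISS. Cache: [Z(c=1) C(c=1) V(c=2) T(c=3) O(c=3) E(c=3) A(c=4) P(c=12)]
  30. access Z: HIT, count now 2. Cache: [C(c=1) V(c=2) Z(c=2) T(c=3) O(c=3) E(c=3) A(c=4) P(c=12)]
  31. access O: HIT, count now 4. Cache: [C(c=1) V(c=2) Z(c=2) T(c=3) E(c=3) A(c=4) O(c=4) P(c=12)]
  32. access R: MISS, evict C(c=1). Cache: [R(c=1) V(c=2) Z(c=2) T(c=3) E(c=3) A(c=4) O(c=4) P(c=12)]
Total: 23 hits, 9 misses, 1 evictions

Answer: A E O P R T V Z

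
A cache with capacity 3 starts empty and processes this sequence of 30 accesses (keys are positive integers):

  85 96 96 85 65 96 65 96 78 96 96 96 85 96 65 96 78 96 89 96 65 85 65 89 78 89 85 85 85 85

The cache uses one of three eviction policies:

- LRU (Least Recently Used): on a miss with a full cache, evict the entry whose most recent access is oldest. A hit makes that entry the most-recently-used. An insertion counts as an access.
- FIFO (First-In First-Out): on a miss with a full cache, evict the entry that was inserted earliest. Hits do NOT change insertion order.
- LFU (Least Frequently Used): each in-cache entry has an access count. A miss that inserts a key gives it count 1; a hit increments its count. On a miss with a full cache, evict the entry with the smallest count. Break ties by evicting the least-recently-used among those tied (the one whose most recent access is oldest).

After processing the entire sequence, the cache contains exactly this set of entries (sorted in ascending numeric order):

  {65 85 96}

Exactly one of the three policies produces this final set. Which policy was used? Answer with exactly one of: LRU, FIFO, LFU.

Answer: LFU

Derivation:
Simulating under each policy and comparing final sets:
  LRU: final set = {78 85 89} -> differs
  FIFO: final set = {78 85 89} -> differs
  LFU: final set = {65 85 96} -> MATCHES target
Only LFU produces the target set.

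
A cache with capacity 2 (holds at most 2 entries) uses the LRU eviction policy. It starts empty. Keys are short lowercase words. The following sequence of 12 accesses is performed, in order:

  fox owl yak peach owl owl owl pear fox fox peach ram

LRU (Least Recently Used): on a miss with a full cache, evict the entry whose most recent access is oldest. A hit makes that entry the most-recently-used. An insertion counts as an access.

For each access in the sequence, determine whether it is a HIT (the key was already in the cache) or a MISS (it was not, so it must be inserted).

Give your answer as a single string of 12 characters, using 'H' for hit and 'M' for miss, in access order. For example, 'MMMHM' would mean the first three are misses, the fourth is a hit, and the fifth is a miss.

Answer: MMMMMHHMMHMM

Derivation:
LRU simulation (capacity=2):
  1. access fox: MISS. Cache (LRU->MRU): [fox]
  2. access owl: MISS. Cache (LRU->MRU): [fox owl]
  3. access yak: MISS, evict fox. Cache (LRU->MRU): [owl yak]
  4. access peach: MISS, evict owl. Cache (LRU->MRU): [yak peach]
  5. access owl: MISS, evict yak. Cache (LRU->MRU): [peach owl]
  6. access owl: HIT. Cache (LRU->MRU): [peach owl]
  7. access owl: HIT. Cache (LRU->MRU): [peach owl]
  8. access pear: MISS, evict peach. Cache (LRU->MRU): [owl pear]
  9. access fox: MISS, evict owl. Cache (LRU->MRU): [pear fox]
  10. access fox: HIT. Cache (LRU->MRU): [pear fox]
  11. access peach: MISS, evict pear. Cache (LRU->MRU): [fox peach]
  12. access ram: MISS, evict fox. Cache (LRU->MRU): [peach ram]
Total: 3 hits, 9 misses, 7 evictions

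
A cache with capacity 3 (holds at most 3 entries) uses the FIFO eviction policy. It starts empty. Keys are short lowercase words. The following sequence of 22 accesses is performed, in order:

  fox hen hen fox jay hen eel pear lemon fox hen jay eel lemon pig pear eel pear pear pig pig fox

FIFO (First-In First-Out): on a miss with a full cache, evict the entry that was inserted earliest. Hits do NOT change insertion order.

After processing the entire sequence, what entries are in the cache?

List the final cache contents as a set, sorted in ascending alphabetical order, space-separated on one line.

FIFO simulation (capacity=3):
  1. access fox: MISS. Cache (old->new): [fox]
  2. access hen: MISS. Cache (old->new): [fox hen]
  3. access hen: HIT. Cache (old->new): [fox hen]
  4. access fox: HIT. Cache (old->new): [fox hen]
  5. access jay: MISS. Cache (old->new): [fox hen jay]
  6. access hen: HIT. Cache (old->new): [fox hen jay]
  7. access eel: MISS, evict fox. Cache (old->new): [hen jay eel]
  8. access pear: MISS, evict hen. Cache (old->new): [jay eel pear]
  9. access lemon: MISS, evict jay. Cache (old->new): [eel pear lemon]
  10. access fox: MISS, evict eel. Cache (old->new): [pear lemon fox]
  11. access hen: MISS, evict pear. Cache (old->new): [lemon fox hen]
  12. access jay: MISS, evict lemon. Cache (old->new): [fox hen jay]
  13. access eel: MISS, evict fox. Cache (old->new): [hen jay eel]
  14. access lemon: MISS, evict hen. Cache (old->new): [jay eel lemon]
  15. access pig: MISS, evict jay. Cache (old->new): [eel lemon pig]
  16. access pear: MISS, evict eel. Cache (old->new): [lemon pig pear]
  17. access eel: MISS, evict lemon. Cache (old->new): [pig pear eel]
  18. access pear: HIT. Cache (old->new): [pig pear eel]
  19. access pear: HIT. Cache (old->new): [pig pear eel]
  20. access pig: HIT. Cache (old->new): [pig pear eel]
  21. access pig: HIT. Cache (old->new): [pig pear eel]
  22. access fox: MISS, evict pig. Cache (old->new): [pear eel fox]
Total: 7 hits, 15 misses, 12 evictions

Answer: eel fox pear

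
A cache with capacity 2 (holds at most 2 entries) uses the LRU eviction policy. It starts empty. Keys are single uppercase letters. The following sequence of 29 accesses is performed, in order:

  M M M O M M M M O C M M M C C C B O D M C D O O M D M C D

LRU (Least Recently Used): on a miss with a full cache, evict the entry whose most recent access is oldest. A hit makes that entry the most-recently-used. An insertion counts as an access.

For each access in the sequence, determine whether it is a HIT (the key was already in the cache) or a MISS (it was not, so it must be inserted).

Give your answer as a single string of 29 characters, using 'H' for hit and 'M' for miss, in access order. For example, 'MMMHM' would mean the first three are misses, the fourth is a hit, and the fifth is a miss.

LRU simulation (capacity=2):
  1. access M: MISS. Cache (LRU->MRU): [M]
  2. access M: HIT. Cache (LRU->MRU): [M]
  3. access M: HIT. Cache (LRU->MRU): [M]
  4. access O: MISS. Cache (LRU->MRU): [M O]
  5. access M: HIT. Cache (LRU->MRU): [O M]
  6. access M: HIT. Cache (LRU->MRU): [O M]
  7. access M: HIT. Cache (LRU->MRU): [O M]
  8. access M: HIT. Cache (LRU->MRU): [O M]
  9. access O: HIT. Cache (LRU->MRU): [M O]
  10. access C: MISS, evict M. Cache (LRU->MRU): [O C]
  11. access M: MISS, evict O. Cache (LRU->MRU): [C M]
  12. access M: HIT. Cache (LRU->MRU): [C M]
  13. access M: HIT. Cache (LRU->MRU): [C M]
  14. access C: HIT. Cache (LRU->MRU): [M C]
  15. access C: HIT. Cache (LRU->MRU): [M C]
  16. access C: HIT. Cache (LRU->MRU): [M C]
  17. access B: MISS, evict M. Cache (LRU->MRU): [C B]
  18. access O: MISS, evict C. Cache (LRU->MRU): [B O]
  19. access D: MISS, evict B. Cache (LRU->MRU): [O D]
  20. access M: MISS, evict O. Cache (LRU->MRU): [D M]
  21. access C: MISS, evict D. Cache (LRU->MRU): [M C]
  22. access D: MISS, evict M. Cache (LRU->MRU): [C D]
  23. access O: MISS, evict C. Cache (LRU->MRU): [D O]
  24. access O: HIT. Cache (LRU->MRU): [D O]
  25. access M: MISS, evict D. Cache (LRU->MRU): [O M]
  26. access D: MISS, evict O. Cache (LRU->MRU): [M D]
  27. access M: HIT. Cache (LRU->MRU): [D M]
  28. access C: MISS, evict D. Cache (LRU->MRU): [M C]
  29. access D: MISS, evict M. Cache (LRU->MRU): [C D]
Total: 14 hits, 15 misses, 13 evictions

Answer: MHHMHHHHHMMHHHHHMMMMMMMHMMHMM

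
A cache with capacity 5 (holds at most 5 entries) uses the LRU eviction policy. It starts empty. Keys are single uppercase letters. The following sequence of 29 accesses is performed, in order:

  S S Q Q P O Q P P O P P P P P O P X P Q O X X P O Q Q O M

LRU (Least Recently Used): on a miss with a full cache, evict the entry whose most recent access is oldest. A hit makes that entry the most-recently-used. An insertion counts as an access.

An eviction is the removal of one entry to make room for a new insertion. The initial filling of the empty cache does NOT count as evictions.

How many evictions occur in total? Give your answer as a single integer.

LRU simulation (capacity=5):
  1. access S: MISS. Cache (LRU->MRU): [S]
  2. access S: HIT. Cache (LRU->MRU): [S]
  3. access Q: MISS. Cache (LRU->MRU): [S Q]
  4. access Q: HIT. Cache (LRU->MRU): [S Q]
  5. access P: MISS. Cache (LRU->MRU): [S Q P]
  6. access O: MISS. Cache (LRU->MRU): [S Q P O]
  7. access Q: HIT. Cache (LRU->MRU): [S P O Q]
  8. access P: HIT. Cache (LRU->MRU): [S O Q P]
  9. access P: HIT. Cache (LRU->MRU): [S O Q P]
  10. access O: HIT. Cache (LRU->MRU): [S Q P O]
  11. access P: HIT. Cache (LRU->MRU): [S Q O P]
  12. access P: HIT. Cache (LRU->MRU): [S Q O P]
  13. access P: HIT. Cache (LRU->MRU): [S Q O P]
  14. access P: HIT. Cache (LRU->MRU): [S Q O P]
  15. access P: HIT. Cache (LRU->MRU): [S Q O P]
  16. access O: HIT. Cache (LRU->MRU): [S Q P O]
  17. access P: HIT. Cache (LRU->MRU): [S Q O P]
  18. access X: MISS. Cache (LRU->MRU): [S Q O P X]
  19. access P: HIT. Cache (LRU->MRU): [S Q O X P]
  20. access Q: HIT. Cache (LRU->MRU): [S O X P Q]
  21. access O: HIT. Cache (LRU->MRU): [S X P Q O]
  22. access X: HIT. Cache (LRU->MRU): [S P Q O X]
  23. access X: HIT. Cache (LRU->MRU): [S P Q O X]
  24. access P: HIT. Cache (LRU->MRU): [S Q O X P]
  25. access O: HIT. Cache (LRU->MRU): [S Q X P O]
  26. access Q: HIT. Cache (LRU->MRU): [S X P O Q]
  27. access Q: HIT. Cache (LRU->MRU): [S X P O Q]
  28. access O: HIT. Cache (LRU->MRU): [S X P Q O]
  29. access M: MISS, evict S. Cache (LRU->MRU): [X P Q O M]
Total: 23 hits, 6 misses, 1 evictions

Answer: 1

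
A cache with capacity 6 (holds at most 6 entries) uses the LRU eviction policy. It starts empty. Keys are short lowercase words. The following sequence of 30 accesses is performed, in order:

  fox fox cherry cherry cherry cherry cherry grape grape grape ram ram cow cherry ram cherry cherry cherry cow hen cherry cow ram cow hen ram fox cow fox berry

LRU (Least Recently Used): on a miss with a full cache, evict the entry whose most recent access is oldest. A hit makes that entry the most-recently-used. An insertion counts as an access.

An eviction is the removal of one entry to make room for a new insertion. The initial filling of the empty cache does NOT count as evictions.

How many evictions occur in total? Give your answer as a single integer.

Answer: 1

Derivation:
LRU simulation (capacity=6):
  1. access fox: MISS. Cache (LRU->MRU): [fox]
  2. access fox: HIT. Cache (LRU->MRU): [fox]
  3. access cherry: MISS. Cache (LRU->MRU): [fox cherry]
  4. access cherry: HIT. Cache (LRU->MRU): [fox cherry]
  5. access cherry: HIT. Cache (LRU->MRU): [fox cherry]
  6. access cherry: HIT. Cache (LRU->MRU): [fox cherry]
  7. access cherry: HIT. Cache (LRU->MRU): [fox cherry]
  8. access grape: MISS. Cache (LRU->MRU): [fox cherry grape]
  9. access grape: HIT. Cache (LRU->MRU): [fox cherry grape]
  10. access grape: HIT. Cache (LRU->MRU): [fox cherry grape]
  11. access ram: MISS. Cache (LRU->MRU): [fox cherry grape ram]
  12. access ram: HIT. Cache (LRU->MRU): [fox cherry grape ram]
  13. access cow: MISS. Cache (LRU->MRU): [fox cherry grape ram cow]
  14. access cherry: HIT. Cache (LRU->MRU): [fox grape ram cow cherry]
  15. access ram: HIT. Cache (LRU->MRU): [fox grape cow cherry ram]
  16. access cherry: HIT. Cache (LRU->MRU): [fox grape cow ram cherry]
  17. access cherry: HIT. Cache (LRU->MRU): [fox grape cow ram cherry]
  18. access cherry: HIT. Cache (LRU->MRU): [fox grape cow ram cherry]
  19. access cow: HIT. Cache (LRU->MRU): [fox grape ram cherry cow]
  20. access hen: MISS. Cache (LRU->MRU): [fox grape ram cherry cow hen]
  21. access cherry: HIT. Cache (LRU->MRU): [fox grape ram cow hen cherry]
  22. access cow: HIT. Cache (LRU->MRU): [fox grape ram hen cherry cow]
  23. access ram: HIT. Cache (LRU->MRU): [fox grape hen cherry cow ram]
  24. access cow: HIT. Cache (LRU->MRU): [fox grape hen cherry ram cow]
  25. access hen: HIT. Cache (LRU->MRU): [fox grape cherry ram cow hen]
  26. access ram: HIT. Cache (LRU->MRU): [fox grape cherry cow hen ram]
  27. access fox: HIT. Cache (LRU->MRU): [grape cherry cow hen ram fox]
  28. access cow: HIT. Cache (LRU->MRU): [grape cherry hen ram fox cow]
  29. access fox: HIT. Cache (LRU->MRU): [grape cherry hen ram cow fox]
  30. access berry: MISS, evict grape. Cache (LRU->MRU): [cherry hen ram cow fox berry]
Total: 23 hits, 7 misses, 1 evictions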